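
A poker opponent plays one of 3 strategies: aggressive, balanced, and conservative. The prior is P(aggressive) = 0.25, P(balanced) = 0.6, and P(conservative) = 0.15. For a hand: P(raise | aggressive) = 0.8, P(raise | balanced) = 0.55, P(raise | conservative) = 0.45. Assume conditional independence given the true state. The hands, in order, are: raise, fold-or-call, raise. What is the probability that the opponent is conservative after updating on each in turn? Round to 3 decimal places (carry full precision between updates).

0.128

Apply Bayes' rule sequentially, carrying P(conservative) forward.
After 'raise': normaliser = 0.8·0.2500 + 0.55·0.6000 + 0.45·0.1500; P(aggressive) ≈ 0.3347, P(balanced) ≈ 0.5523, P(conservative) ≈ 0.1130
After 'fold-or-call': normaliser = 0.2·0.3347 + 0.45·0.5523 + 0.55·0.1130; P(aggressive) ≈ 0.1773, P(balanced) ≈ 0.6582, P(conservative) ≈ 0.1645
After 'raise': normaliser = 0.8·0.1773 + 0.55·0.6582 + 0.45·0.1645; P(aggressive) ≈ 0.2454, P(balanced) ≈ 0.6264, P(conservative) ≈ 0.1281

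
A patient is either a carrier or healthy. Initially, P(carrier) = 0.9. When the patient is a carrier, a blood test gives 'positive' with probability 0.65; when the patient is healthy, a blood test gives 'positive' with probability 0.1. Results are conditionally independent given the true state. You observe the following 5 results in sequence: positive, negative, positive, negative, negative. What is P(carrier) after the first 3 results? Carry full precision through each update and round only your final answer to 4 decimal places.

After 'positive': P(carrier) = 0.65·0.9000 / (0.65·0.9000 + 0.1·0.1000) ≈ 0.9832
After 'negative': P(carrier) = 0.35·0.9832 / (0.35·0.9832 + 0.9·0.0168) ≈ 0.9579
After 'positive': P(carrier) = 0.65·0.9579 / (0.65·0.9579 + 0.1·0.0421) ≈ 0.9933

0.9933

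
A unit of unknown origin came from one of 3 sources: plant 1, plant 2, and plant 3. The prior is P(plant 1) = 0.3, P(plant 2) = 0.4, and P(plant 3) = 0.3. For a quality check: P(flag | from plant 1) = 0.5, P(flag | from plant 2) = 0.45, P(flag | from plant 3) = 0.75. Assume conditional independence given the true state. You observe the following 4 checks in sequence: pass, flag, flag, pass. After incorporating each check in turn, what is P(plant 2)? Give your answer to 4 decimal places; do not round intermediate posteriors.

0.4554

After 'pass': normaliser = 0.5·0.3000 + 0.55·0.4000 + 0.25·0.3000; P(plant 1) ≈ 0.3371, P(plant 2) ≈ 0.4944, P(plant 3) ≈ 0.1685
After 'flag': normaliser = 0.5·0.3371 + 0.45·0.4944 + 0.75·0.1685; P(plant 1) ≈ 0.3257, P(plant 2) ≈ 0.4300, P(plant 3) ≈ 0.2443
After 'flag': normaliser = 0.5·0.3257 + 0.45·0.4300 + 0.75·0.2443; P(plant 1) ≈ 0.3018, P(plant 2) ≈ 0.3586, P(plant 3) ≈ 0.3396
After 'pass': normaliser = 0.5·0.3018 + 0.55·0.3586 + 0.25·0.3396; P(plant 1) ≈ 0.3485, P(plant 2) ≈ 0.4554, P(plant 3) ≈ 0.1960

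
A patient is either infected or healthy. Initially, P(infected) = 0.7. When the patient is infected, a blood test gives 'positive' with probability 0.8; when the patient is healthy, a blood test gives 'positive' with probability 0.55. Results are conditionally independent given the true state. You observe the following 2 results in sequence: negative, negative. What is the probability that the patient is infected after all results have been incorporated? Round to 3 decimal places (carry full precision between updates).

After 'negative': P(infected) = 0.2·0.7000 / (0.2·0.7000 + 0.45·0.3000) ≈ 0.5091
After 'negative': P(infected) = 0.2·0.5091 / (0.2·0.5091 + 0.45·0.4909) ≈ 0.3155

0.315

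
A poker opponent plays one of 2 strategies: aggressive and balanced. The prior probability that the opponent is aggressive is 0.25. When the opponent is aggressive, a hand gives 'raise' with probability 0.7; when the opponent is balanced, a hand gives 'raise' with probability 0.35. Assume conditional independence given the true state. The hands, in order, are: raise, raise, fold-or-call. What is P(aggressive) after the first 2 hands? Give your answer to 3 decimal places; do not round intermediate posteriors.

0.571

After 'raise': P(aggressive) = 0.7·0.2500 / (0.7·0.2500 + 0.35·0.7500) ≈ 0.4000
After 'raise': P(aggressive) = 0.7·0.4000 / (0.7·0.4000 + 0.35·0.6000) ≈ 0.5714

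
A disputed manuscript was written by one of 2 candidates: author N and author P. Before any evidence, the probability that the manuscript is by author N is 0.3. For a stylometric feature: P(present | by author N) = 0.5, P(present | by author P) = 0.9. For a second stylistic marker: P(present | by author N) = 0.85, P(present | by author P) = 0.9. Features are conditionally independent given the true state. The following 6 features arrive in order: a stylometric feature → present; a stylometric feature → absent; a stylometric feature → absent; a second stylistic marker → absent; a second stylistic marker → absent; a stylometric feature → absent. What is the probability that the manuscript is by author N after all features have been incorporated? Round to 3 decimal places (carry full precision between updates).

0.985

After a stylometric feature='present': P(author N) = 0.5·0.3000 / (0.5·0.3000 + 0.9·0.7000) ≈ 0.1923
After a stylometric feature='absent': P(author N) = 0.5·0.1923 / (0.5·0.1923 + 0.1·0.8077) ≈ 0.5435
After a stylometric feature='absent': P(author N) = 0.5·0.5435 / (0.5·0.5435 + 0.1·0.4565) ≈ 0.8562
After a second stylistic marker='absent': P(author N) = 0.15·0.8562 / (0.15·0.8562 + 0.1·0.1438) ≈ 0.8993
After a second stylistic marker='absent': P(author N) = 0.15·0.8993 / (0.15·0.8993 + 0.1·0.1007) ≈ 0.9305
After a stylometric feature='absent': P(author N) = 0.5·0.9305 / (0.5·0.9305 + 0.1·0.0695) ≈ 0.9853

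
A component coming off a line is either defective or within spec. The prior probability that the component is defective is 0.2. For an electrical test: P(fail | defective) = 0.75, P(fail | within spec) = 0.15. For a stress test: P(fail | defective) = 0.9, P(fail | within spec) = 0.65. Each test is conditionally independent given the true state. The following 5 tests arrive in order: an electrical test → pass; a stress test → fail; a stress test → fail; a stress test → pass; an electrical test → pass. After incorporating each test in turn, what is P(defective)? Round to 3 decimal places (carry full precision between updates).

0.012

Apply Bayes' rule sequentially, carrying P(defective) forward.
After an electrical test='pass': P(defective) = 0.25·0.2000 / (0.25·0.2000 + 0.85·0.8000) ≈ 0.0685
After a stress test='fail': P(defective) = 0.9·0.0685 / (0.9·0.0685 + 0.65·0.9315) ≈ 0.0924
After a stress test='fail': P(defective) = 0.9·0.0924 / (0.9·0.0924 + 0.65·0.9076) ≈ 0.1236
After a stress test='pass': P(defective) = 0.1·0.1236 / (0.1·0.1236 + 0.35·0.8764) ≈ 0.0387
After an electrical test='pass': P(defective) = 0.25·0.0387 / (0.25·0.0387 + 0.85·0.9613) ≈ 0.0117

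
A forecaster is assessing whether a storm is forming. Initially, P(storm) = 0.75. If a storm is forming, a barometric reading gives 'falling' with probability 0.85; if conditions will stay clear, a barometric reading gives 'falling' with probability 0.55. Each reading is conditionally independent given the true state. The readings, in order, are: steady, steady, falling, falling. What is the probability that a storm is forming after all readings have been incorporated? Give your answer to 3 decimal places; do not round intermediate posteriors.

0.443

Apply Bayes' rule sequentially, carrying P(storm) forward.
After 'steady': P(storm) = 0.15·0.7500 / (0.15·0.7500 + 0.45·0.2500) ≈ 0.5000
After 'steady': P(storm) = 0.15·0.5000 / (0.15·0.5000 + 0.45·0.5000) ≈ 0.2500
After 'falling': P(storm) = 0.85·0.2500 / (0.85·0.2500 + 0.55·0.7500) ≈ 0.3400
After 'falling': P(storm) = 0.85·0.3400 / (0.85·0.3400 + 0.55·0.6600) ≈ 0.4433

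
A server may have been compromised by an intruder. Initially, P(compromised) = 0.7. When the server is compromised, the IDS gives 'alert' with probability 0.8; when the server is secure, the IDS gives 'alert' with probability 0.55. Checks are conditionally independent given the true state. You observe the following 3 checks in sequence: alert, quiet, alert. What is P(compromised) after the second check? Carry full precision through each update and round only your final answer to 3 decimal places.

0.601

After 'alert': P(compromised) = 0.8·0.7000 / (0.8·0.7000 + 0.55·0.3000) ≈ 0.7724
After 'quiet': P(compromised) = 0.2·0.7724 / (0.2·0.7724 + 0.45·0.2276) ≈ 0.6013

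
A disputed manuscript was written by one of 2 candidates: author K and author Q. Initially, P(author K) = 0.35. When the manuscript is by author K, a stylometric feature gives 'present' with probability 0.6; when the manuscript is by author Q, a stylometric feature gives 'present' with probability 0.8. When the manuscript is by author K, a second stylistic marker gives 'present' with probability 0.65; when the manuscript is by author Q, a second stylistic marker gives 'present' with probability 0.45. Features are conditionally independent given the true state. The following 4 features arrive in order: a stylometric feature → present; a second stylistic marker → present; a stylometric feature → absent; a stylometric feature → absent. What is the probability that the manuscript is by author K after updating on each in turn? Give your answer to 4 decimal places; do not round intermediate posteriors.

After a stylometric feature='present': P(author K) = 0.6·0.3500 / (0.6·0.3500 + 0.8·0.6500) ≈ 0.2877
After a second stylistic marker='present': P(author K) = 0.65·0.2877 / (0.65·0.2877 + 0.45·0.7123) ≈ 0.3684
After a stylometric feature='absent': P(author K) = 0.4·0.3684 / (0.4·0.3684 + 0.2·0.6316) ≈ 0.5385
After a stylometric feature='absent': P(author K) = 0.4·0.5385 / (0.4·0.5385 + 0.2·0.4615) ≈ 0.7000

0.7000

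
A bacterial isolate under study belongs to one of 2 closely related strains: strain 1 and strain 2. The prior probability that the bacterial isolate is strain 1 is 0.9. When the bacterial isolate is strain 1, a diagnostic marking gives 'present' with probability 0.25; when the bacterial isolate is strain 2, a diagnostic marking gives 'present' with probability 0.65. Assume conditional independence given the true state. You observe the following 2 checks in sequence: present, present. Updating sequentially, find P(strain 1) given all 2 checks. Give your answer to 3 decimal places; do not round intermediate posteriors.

After 'present': P(strain 1) = 0.25·0.9000 / (0.25·0.9000 + 0.65·0.1000) ≈ 0.7759
After 'present': P(strain 1) = 0.25·0.7759 / (0.25·0.7759 + 0.65·0.2241) ≈ 0.5711

0.571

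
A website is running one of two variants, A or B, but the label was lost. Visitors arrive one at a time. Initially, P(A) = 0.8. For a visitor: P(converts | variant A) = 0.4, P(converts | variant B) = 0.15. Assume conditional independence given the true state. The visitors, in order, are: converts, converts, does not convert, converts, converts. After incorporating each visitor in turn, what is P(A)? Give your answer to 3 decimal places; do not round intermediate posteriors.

After 'converts': P(A) = 0.4·0.8000 / (0.4·0.8000 + 0.15·0.2000) ≈ 0.9143
After 'converts': P(A) = 0.4·0.9143 / (0.4·0.9143 + 0.15·0.0857) ≈ 0.9660
After 'does not convert': P(A) = 0.6·0.9660 / (0.6·0.9660 + 0.85·0.0340) ≈ 0.9526
After 'converts': P(A) = 0.4·0.9526 / (0.4·0.9526 + 0.15·0.0474) ≈ 0.9817
After 'converts': P(A) = 0.4·0.9817 / (0.4·0.9817 + 0.15·0.0183) ≈ 0.9930

0.993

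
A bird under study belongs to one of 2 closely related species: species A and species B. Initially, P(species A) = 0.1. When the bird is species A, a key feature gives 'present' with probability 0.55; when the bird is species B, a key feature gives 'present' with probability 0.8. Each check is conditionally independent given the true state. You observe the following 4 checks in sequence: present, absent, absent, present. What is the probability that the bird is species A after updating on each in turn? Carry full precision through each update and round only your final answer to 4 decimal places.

Each posterior becomes the prior for the next update.
After 'present': P(species A) = 0.55·0.1000 / (0.55·0.1000 + 0.8·0.9000) ≈ 0.0710
After 'absent': P(species A) = 0.45·0.0710 / (0.45·0.0710 + 0.2·0.9290) ≈ 0.1467
After 'absent': P(species A) = 0.45·0.1467 / (0.45·0.1467 + 0.2·0.8533) ≈ 0.2789
After 'present': P(species A) = 0.55·0.2789 / (0.55·0.2789 + 0.8·0.7211) ≈ 0.2100

0.2100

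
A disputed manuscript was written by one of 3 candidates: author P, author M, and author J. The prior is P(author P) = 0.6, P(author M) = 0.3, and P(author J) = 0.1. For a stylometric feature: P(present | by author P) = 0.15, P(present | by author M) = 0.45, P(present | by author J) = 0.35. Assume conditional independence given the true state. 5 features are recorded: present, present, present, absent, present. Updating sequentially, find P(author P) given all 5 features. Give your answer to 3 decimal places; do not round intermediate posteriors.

0.032

After 'present': normaliser = 0.15·0.6000 + 0.45·0.3000 + 0.35·0.1000; P(author P) ≈ 0.3462, P(author M) ≈ 0.5192, P(author J) ≈ 0.1346
After 'present': normaliser = 0.15·0.3462 + 0.45·0.5192 + 0.35·0.1346; P(author P) ≈ 0.1561, P(author M) ≈ 0.7023, P(author J) ≈ 0.1416
After 'present': normaliser = 0.15·0.1561 + 0.45·0.7023 + 0.35·0.1416; P(author P) ≈ 0.0602, P(author M) ≈ 0.8124, P(author J) ≈ 0.1274
After 'absent': normaliser = 0.85·0.0602 + 0.55·0.8124 + 0.65·0.1274; P(author P) ≈ 0.0881, P(author M) ≈ 0.7693, P(author J) ≈ 0.1426
After 'present': normaliser = 0.15·0.0881 + 0.45·0.7693 + 0.35·0.1426; P(author P) ≈ 0.0323, P(author M) ≈ 0.8458, P(author J) ≈ 0.1219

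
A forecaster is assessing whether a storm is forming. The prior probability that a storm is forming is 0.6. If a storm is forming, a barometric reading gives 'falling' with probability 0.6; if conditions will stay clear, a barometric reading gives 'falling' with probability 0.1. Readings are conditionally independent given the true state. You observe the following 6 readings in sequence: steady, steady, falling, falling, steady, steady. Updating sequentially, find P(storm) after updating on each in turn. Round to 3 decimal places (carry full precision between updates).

After 'steady': P(storm) = 0.4·0.6000 / (0.4·0.6000 + 0.9·0.4000) ≈ 0.4000
After 'steady': P(storm) = 0.4·0.4000 / (0.4·0.4000 + 0.9·0.6000) ≈ 0.2286
After 'falling': P(storm) = 0.6·0.2286 / (0.6·0.2286 + 0.1·0.7714) ≈ 0.6400
After 'falling': P(storm) = 0.6·0.6400 / (0.6·0.6400 + 0.1·0.3600) ≈ 0.9143
After 'steady': P(storm) = 0.4·0.9143 / (0.4·0.9143 + 0.9·0.0857) ≈ 0.8258
After 'steady': P(storm) = 0.4·0.8258 / (0.4·0.8258 + 0.9·0.1742) ≈ 0.6781

0.678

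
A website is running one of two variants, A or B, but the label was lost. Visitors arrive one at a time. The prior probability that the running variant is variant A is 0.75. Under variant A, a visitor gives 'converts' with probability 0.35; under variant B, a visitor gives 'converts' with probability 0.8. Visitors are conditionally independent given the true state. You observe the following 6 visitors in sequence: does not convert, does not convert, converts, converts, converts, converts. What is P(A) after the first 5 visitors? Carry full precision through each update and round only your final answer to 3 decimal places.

Each posterior becomes the prior for the next update.
After 'does not convert': P(A) = 0.65·0.7500 / (0.65·0.7500 + 0.2·0.2500) ≈ 0.9070
After 'does not convert': P(A) = 0.65·0.9070 / (0.65·0.9070 + 0.2·0.0930) ≈ 0.9694
After 'converts': P(A) = 0.35·0.9694 / (0.35·0.9694 + 0.8·0.0306) ≈ 0.9327
After 'converts': P(A) = 0.35·0.9327 / (0.35·0.9327 + 0.8·0.0673) ≈ 0.8585
After 'converts': P(A) = 0.35·0.8585 / (0.35·0.8585 + 0.8·0.1415) ≈ 0.7263

0.726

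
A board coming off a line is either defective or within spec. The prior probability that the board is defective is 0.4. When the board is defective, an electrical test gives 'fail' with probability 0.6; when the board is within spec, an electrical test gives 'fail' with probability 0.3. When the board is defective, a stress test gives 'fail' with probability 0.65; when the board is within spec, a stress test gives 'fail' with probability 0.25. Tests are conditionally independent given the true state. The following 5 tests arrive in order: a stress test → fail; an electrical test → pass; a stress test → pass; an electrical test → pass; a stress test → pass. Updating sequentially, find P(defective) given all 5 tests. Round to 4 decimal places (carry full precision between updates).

After a stress test='fail': P(defective) = 0.65·0.4000 / (0.65·0.4000 + 0.25·0.6000) ≈ 0.6341
After an electrical test='pass': P(defective) = 0.4·0.6341 / (0.4·0.6341 + 0.7·0.3659) ≈ 0.4976
After a stress test='pass': P(defective) = 0.35·0.4976 / (0.35·0.4976 + 0.75·0.5024) ≈ 0.3161
After an electrical test='pass': P(defective) = 0.4·0.3161 / (0.4·0.3161 + 0.7·0.6839) ≈ 0.2089
After a stress test='pass': P(defective) = 0.35·0.2089 / (0.35·0.2089 + 0.75·0.7911) ≈ 0.1097

0.1097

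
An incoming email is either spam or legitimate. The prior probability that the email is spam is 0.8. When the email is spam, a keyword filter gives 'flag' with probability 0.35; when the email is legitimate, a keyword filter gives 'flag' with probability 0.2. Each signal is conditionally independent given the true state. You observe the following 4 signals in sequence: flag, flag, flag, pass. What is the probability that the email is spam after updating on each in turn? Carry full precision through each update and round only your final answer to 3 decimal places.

After 'flag': P(spam) = 0.35·0.8000 / (0.35·0.8000 + 0.2·0.2000) ≈ 0.8750
After 'flag': P(spam) = 0.35·0.8750 / (0.35·0.8750 + 0.2·0.1250) ≈ 0.9245
After 'flag': P(spam) = 0.35·0.9245 / (0.35·0.9245 + 0.2·0.0755) ≈ 0.9554
After 'pass': P(spam) = 0.65·0.9554 / (0.65·0.9554 + 0.8·0.0446) ≈ 0.9457

0.946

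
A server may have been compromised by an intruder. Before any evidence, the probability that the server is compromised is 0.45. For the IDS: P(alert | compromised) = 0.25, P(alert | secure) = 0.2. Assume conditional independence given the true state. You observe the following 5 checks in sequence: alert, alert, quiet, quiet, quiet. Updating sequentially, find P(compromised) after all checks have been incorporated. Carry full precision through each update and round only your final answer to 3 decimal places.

After 'alert': P(compromised) = 0.25·0.4500 / (0.25·0.4500 + 0.2·0.5500) ≈ 0.5056
After 'alert': P(compromised) = 0.25·0.5056 / (0.25·0.5056 + 0.2·0.4944) ≈ 0.5611
After 'quiet': P(compromised) = 0.75·0.5611 / (0.75·0.5611 + 0.8·0.4389) ≈ 0.5451
After 'quiet': P(compromised) = 0.75·0.5451 / (0.75·0.5451 + 0.8·0.4549) ≈ 0.5291
After 'quiet': P(compromised) = 0.75·0.5291 / (0.75·0.5291 + 0.8·0.4709) ≈ 0.5130

0.513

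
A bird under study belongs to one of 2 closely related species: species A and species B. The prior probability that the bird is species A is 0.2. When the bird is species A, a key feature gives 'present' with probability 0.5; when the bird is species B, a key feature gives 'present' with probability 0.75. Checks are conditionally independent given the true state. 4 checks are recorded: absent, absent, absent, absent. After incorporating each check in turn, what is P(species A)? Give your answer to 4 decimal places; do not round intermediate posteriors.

0.8000

After 'absent': P(species A) = 0.5·0.2000 / (0.5·0.2000 + 0.25·0.8000) ≈ 0.3333
After 'absent': P(species A) = 0.5·0.3333 / (0.5·0.3333 + 0.25·0.6667) ≈ 0.5000
After 'absent': P(species A) = 0.5·0.5000 / (0.5·0.5000 + 0.25·0.5000) ≈ 0.6667
After 'absent': P(species A) = 0.5·0.6667 / (0.5·0.6667 + 0.25·0.3333) ≈ 0.8000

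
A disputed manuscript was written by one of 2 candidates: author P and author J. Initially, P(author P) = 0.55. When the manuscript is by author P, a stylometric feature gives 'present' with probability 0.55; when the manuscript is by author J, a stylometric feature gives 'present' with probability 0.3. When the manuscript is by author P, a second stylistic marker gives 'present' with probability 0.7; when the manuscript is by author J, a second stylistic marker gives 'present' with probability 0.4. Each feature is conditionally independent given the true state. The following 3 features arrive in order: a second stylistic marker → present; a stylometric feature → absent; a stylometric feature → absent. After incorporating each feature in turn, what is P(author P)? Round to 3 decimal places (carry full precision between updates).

Apply Bayes' rule sequentially, carrying P(author P) forward.
After a second stylistic marker='present': P(author P) = 0.7·0.5500 / (0.7·0.5500 + 0.4·0.4500) ≈ 0.6814
After a stylometric feature='absent': P(author P) = 0.45·0.6814 / (0.45·0.6814 + 0.7·0.3186) ≈ 0.5789
After a stylometric feature='absent': P(author P) = 0.45·0.5789 / (0.45·0.5789 + 0.7·0.4211) ≈ 0.4692

0.469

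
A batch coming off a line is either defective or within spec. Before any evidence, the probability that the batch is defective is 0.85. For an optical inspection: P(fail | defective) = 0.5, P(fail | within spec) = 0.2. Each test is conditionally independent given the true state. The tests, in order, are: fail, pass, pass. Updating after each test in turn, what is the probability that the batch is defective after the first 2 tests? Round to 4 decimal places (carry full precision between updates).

Apply Bayes' rule sequentially, carrying P(defective) forward.
After 'fail': P(defective) = 0.5·0.8500 / (0.5·0.8500 + 0.2·0.1500) ≈ 0.9341
After 'pass': P(defective) = 0.5·0.9341 / (0.5·0.9341 + 0.8·0.0659) ≈ 0.8985

0.8985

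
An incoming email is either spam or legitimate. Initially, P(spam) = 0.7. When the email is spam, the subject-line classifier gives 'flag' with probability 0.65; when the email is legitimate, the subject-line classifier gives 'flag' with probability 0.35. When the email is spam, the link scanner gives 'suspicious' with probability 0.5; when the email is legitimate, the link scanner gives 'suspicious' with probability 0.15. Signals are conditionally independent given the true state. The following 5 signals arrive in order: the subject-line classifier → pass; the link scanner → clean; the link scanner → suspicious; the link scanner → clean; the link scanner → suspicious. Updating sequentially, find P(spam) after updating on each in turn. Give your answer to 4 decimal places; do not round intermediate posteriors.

0.8285

After the subject-line classifier='pass': P(spam) = 0.35·0.7000 / (0.35·0.7000 + 0.65·0.3000) ≈ 0.5568
After the link scanner='clean': P(spam) = 0.5·0.5568 / (0.5·0.5568 + 0.85·0.4432) ≈ 0.4250
After the link scanner='suspicious': P(spam) = 0.5·0.4250 / (0.5·0.4250 + 0.15·0.5750) ≈ 0.7113
After the link scanner='clean': P(spam) = 0.5·0.7113 / (0.5·0.7113 + 0.85·0.2887) ≈ 0.5917
After the link scanner='suspicious': P(spam) = 0.5·0.5917 / (0.5·0.5917 + 0.15·0.4083) ≈ 0.8285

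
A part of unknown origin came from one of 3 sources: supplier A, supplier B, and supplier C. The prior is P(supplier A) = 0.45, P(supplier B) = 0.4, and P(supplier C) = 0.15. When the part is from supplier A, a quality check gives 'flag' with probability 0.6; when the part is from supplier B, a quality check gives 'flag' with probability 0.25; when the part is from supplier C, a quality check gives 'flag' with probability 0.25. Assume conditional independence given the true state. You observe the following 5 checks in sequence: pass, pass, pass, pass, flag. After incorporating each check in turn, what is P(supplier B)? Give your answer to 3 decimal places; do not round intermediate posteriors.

0.628

After 'pass': normaliser = 0.4·0.4500 + 0.75·0.4000 + 0.75·0.1500; P(supplier A) ≈ 0.3038, P(supplier B) ≈ 0.5063, P(supplier C) ≈ 0.1899
After 'pass': normaliser = 0.4·0.3038 + 0.75·0.5063 + 0.75·0.1899; P(supplier A) ≈ 0.1888, P(supplier B) ≈ 0.5900, P(supplier C) ≈ 0.2212
After 'pass': normaliser = 0.4·0.1888 + 0.75·0.5900 + 0.75·0.2212; P(supplier A) ≈ 0.1104, P(supplier B) ≈ 0.6470, P(supplier C) ≈ 0.2426
After 'pass': normaliser = 0.4·0.1104 + 0.75·0.6470 + 0.75·0.2426; P(supplier A) ≈ 0.0621, P(supplier B) ≈ 0.6821, P(supplier C) ≈ 0.2558
After 'flag': normaliser = 0.6·0.0621 + 0.25·0.6821 + 0.25·0.2558; P(supplier A) ≈ 0.1371, P(supplier B) ≈ 0.6276, P(supplier C) ≈ 0.2353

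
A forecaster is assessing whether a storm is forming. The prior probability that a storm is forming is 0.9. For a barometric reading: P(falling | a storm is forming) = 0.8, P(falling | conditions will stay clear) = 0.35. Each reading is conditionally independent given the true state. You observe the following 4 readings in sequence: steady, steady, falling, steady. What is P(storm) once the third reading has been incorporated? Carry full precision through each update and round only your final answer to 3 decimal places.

0.661

After 'steady': P(storm) = 0.2·0.9000 / (0.2·0.9000 + 0.65·0.1000) ≈ 0.7347
After 'steady': P(storm) = 0.2·0.7347 / (0.2·0.7347 + 0.65·0.2653) ≈ 0.4601
After 'falling': P(storm) = 0.8·0.4601 / (0.8·0.4601 + 0.35·0.5399) ≈ 0.6607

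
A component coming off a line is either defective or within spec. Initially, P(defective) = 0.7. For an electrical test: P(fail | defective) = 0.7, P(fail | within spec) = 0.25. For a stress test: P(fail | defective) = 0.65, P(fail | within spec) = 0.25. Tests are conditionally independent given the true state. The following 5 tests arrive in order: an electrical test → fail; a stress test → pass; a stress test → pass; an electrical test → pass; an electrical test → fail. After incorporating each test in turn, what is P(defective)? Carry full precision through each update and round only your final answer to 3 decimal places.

Apply Bayes' rule sequentially, carrying P(defective) forward.
After an electrical test='fail': P(defective) = 0.7·0.7000 / (0.7·0.7000 + 0.25·0.3000) ≈ 0.8673
After a stress test='pass': P(defective) = 0.35·0.8673 / (0.35·0.8673 + 0.75·0.1327) ≈ 0.7530
After a stress test='pass': P(defective) = 0.35·0.7530 / (0.35·0.7530 + 0.75·0.2470) ≈ 0.5873
After an electrical test='pass': P(defective) = 0.3·0.5873 / (0.3·0.5873 + 0.75·0.4127) ≈ 0.3627
After an electrical test='fail': P(defective) = 0.7·0.3627 / (0.7·0.3627 + 0.25·0.6373) ≈ 0.6144

0.614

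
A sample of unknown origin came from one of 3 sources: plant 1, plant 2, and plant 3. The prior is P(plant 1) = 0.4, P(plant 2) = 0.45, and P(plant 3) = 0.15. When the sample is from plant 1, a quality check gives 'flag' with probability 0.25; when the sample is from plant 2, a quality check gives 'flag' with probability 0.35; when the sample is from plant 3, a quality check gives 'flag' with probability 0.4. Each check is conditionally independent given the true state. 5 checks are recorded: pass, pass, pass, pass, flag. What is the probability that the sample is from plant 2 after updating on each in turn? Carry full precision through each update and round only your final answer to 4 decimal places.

0.4163

After 'pass': normaliser = 0.75·0.4000 + 0.65·0.4500 + 0.6·0.1500; P(plant 1) ≈ 0.4396, P(plant 2) ≈ 0.4286, P(plant 3) ≈ 0.1319
After 'pass': normaliser = 0.75·0.4396 + 0.65·0.4286 + 0.6·0.1319; P(plant 1) ≈ 0.4796, P(plant 2) ≈ 0.4053, P(plant 3) ≈ 0.1151
After 'pass': normaliser = 0.75·0.4796 + 0.65·0.4053 + 0.6·0.1151; P(plant 1) ≈ 0.5197, P(plant 2) ≈ 0.3806, P(plant 3) ≈ 0.0998
After 'pass': normaliser = 0.75·0.5197 + 0.65·0.3806 + 0.6·0.0998; P(plant 1) ≈ 0.5592, P(plant 2) ≈ 0.3549, P(plant 3) ≈ 0.0859
After 'flag': normaliser = 0.25·0.5592 + 0.35·0.3549 + 0.4·0.0859; P(plant 1) ≈ 0.4685, P(plant 2) ≈ 0.4163, P(plant 3) ≈ 0.1151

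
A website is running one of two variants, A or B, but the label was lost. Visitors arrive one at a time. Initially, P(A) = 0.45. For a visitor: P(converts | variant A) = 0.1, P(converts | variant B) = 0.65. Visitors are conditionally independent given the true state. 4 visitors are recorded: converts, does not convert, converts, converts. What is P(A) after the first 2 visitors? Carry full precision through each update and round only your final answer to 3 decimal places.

0.245

After 'converts': P(A) = 0.1·0.4500 / (0.1·0.4500 + 0.65·0.5500) ≈ 0.1118
After 'does not convert': P(A) = 0.9·0.1118 / (0.9·0.1118 + 0.35·0.8882) ≈ 0.2445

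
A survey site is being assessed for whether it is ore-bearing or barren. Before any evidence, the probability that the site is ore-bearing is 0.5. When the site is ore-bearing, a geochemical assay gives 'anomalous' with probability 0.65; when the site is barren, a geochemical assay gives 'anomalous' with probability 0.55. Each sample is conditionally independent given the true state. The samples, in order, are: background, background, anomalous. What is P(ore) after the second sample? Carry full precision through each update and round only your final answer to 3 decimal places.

0.377

After 'background': P(ore) = 0.35·0.5000 / (0.35·0.5000 + 0.45·0.5000) ≈ 0.4375
After 'background': P(ore) = 0.35·0.4375 / (0.35·0.4375 + 0.45·0.5625) ≈ 0.3769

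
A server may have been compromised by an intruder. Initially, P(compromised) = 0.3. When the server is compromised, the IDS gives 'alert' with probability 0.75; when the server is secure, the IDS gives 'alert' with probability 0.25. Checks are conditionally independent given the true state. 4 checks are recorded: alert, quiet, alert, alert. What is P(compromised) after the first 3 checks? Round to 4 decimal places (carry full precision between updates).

After 'alert': P(compromised) = 0.75·0.3000 / (0.75·0.3000 + 0.25·0.7000) ≈ 0.5625
After 'quiet': P(compromised) = 0.25·0.5625 / (0.25·0.5625 + 0.75·0.4375) ≈ 0.3000
After 'alert': P(compromised) = 0.75·0.3000 / (0.75·0.3000 + 0.25·0.7000) ≈ 0.5625

0.5625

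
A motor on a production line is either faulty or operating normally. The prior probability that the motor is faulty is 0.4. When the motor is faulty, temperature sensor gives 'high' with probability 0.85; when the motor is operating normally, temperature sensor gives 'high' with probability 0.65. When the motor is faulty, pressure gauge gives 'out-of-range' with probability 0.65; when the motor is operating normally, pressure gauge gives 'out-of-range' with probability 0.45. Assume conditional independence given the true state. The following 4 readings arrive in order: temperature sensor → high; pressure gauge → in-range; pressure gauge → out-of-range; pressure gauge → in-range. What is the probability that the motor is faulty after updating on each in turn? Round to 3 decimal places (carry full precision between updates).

After temperature sensor='high': P(faulty) = 0.85·0.4000 / (0.85·0.4000 + 0.65·0.6000) ≈ 0.4658
After pressure gauge='in-range': P(faulty) = 0.35·0.4658 / (0.35·0.4658 + 0.55·0.5342) ≈ 0.3568
After pressure gauge='out-of-range': P(faulty) = 0.65·0.3568 / (0.65·0.3568 + 0.45·0.6432) ≈ 0.4449
After pressure gauge='in-range': P(faulty) = 0.35·0.4449 / (0.35·0.4449 + 0.55·0.5551) ≈ 0.3377

0.338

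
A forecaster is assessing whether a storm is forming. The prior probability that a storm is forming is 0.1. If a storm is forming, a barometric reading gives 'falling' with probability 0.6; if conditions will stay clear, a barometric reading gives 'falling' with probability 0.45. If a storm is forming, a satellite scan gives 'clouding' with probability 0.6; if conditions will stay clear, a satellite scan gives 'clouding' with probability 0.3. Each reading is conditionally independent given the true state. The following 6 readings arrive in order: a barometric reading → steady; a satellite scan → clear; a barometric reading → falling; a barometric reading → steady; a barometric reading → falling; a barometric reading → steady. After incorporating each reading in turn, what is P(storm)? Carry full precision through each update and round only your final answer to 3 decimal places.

After a barometric reading='steady': P(storm) = 0.4·0.1000 / (0.4·0.1000 + 0.55·0.9000) ≈ 0.0748
After a satellite scan='clear': P(storm) = 0.4·0.0748 / (0.4·0.0748 + 0.7·0.9252) ≈ 0.0441
After a barometric reading='falling': P(storm) = 0.6·0.0441 / (0.6·0.0441 + 0.45·0.9559) ≈ 0.0580
After a barometric reading='steady': P(storm) = 0.4·0.0580 / (0.4·0.0580 + 0.55·0.9420) ≈ 0.0429
After a barometric reading='falling': P(storm) = 0.6·0.0429 / (0.6·0.0429 + 0.45·0.9571) ≈ 0.0563
After a barometric reading='steady': P(storm) = 0.4·0.0563 / (0.4·0.0563 + 0.55·0.9437) ≈ 0.0416

0.042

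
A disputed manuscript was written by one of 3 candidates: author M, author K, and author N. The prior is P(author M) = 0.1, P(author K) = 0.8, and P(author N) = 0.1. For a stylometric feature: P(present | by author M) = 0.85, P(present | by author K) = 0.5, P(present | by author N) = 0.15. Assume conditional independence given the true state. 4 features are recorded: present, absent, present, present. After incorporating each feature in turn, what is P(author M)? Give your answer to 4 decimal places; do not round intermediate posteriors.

Apply Bayes' rule sequentially, carrying P(author M) forward.
After 'present': normaliser = 0.85·0.1000 + 0.5·0.8000 + 0.15·0.1000; P(author M) ≈ 0.1700, P(author K) ≈ 0.8000, P(author N) ≈ 0.0300
After 'absent': normaliser = 0.15·0.1700 + 0.5·0.8000 + 0.85·0.0300; P(author M) ≈ 0.0565, P(author K) ≈ 0.8869, P(author N) ≈ 0.0565
After 'present': normaliser = 0.85·0.0565 + 0.5·0.8869 + 0.15·0.0565; P(author M) ≈ 0.0961, P(author K) ≈ 0.8869, P(author N) ≈ 0.0170
After 'present': normaliser = 0.85·0.0961 + 0.5·0.8869 + 0.15·0.0170; P(author M) ≈ 0.1548, P(author K) ≈ 0.8404, P(author N) ≈ 0.0048

0.1548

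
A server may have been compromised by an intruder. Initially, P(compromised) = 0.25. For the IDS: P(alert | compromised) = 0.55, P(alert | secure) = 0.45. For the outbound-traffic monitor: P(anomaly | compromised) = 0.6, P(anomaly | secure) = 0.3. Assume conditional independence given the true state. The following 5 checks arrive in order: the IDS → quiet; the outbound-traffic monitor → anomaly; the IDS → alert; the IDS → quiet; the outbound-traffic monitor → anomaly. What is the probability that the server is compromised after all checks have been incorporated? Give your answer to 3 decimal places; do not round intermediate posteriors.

0.522

Apply Bayes' rule sequentially, carrying P(compromised) forward.
After the IDS='quiet': P(compromised) = 0.45·0.2500 / (0.45·0.2500 + 0.55·0.7500) ≈ 0.2143
After the outbound-traffic monitor='anomaly': P(compromised) = 0.6·0.2143 / (0.6·0.2143 + 0.3·0.7857) ≈ 0.3529
After the IDS='alert': P(compromised) = 0.55·0.3529 / (0.55·0.3529 + 0.45·0.6471) ≈ 0.4000
After the IDS='quiet': P(compromised) = 0.45·0.4000 / (0.45·0.4000 + 0.55·0.6000) ≈ 0.3529
After the outbound-traffic monitor='anomaly': P(compromised) = 0.6·0.3529 / (0.6·0.3529 + 0.3·0.6471) ≈ 0.5217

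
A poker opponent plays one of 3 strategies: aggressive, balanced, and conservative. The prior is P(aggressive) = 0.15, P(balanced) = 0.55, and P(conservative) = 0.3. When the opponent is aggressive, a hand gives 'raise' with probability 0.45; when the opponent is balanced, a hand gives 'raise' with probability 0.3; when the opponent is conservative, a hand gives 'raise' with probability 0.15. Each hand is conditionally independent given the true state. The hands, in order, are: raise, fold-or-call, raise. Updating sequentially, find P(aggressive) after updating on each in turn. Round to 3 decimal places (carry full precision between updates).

0.293

After 'raise': normaliser = 0.45·0.1500 + 0.3·0.5500 + 0.15·0.3000; P(aggressive) ≈ 0.2432, P(balanced) ≈ 0.5946, P(conservative) ≈ 0.1622
After 'fold-or-call': normaliser = 0.55·0.2432 + 0.7·0.5946 + 0.85·0.1622; P(aggressive) ≈ 0.1945, P(balanced) ≈ 0.6051, P(conservative) ≈ 0.2004
After 'raise': normaliser = 0.45·0.1945 + 0.3·0.6051 + 0.15·0.2004; P(aggressive) ≈ 0.2926, P(balanced) ≈ 0.6069, P(conservative) ≈ 0.1005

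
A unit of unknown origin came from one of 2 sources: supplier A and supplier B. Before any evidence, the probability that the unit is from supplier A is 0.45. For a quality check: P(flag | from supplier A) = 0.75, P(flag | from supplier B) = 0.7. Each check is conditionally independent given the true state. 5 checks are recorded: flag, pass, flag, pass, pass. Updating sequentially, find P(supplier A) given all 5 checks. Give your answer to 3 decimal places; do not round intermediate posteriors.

Apply Bayes' rule sequentially, carrying P(supplier A) forward.
After 'flag': P(supplier A) = 0.75·0.4500 / (0.75·0.4500 + 0.7·0.5500) ≈ 0.4671
After 'pass': P(supplier A) = 0.25·0.4671 / (0.25·0.4671 + 0.3·0.5329) ≈ 0.4221
After 'flag': P(supplier A) = 0.75·0.4221 / (0.75·0.4221 + 0.7·0.5779) ≈ 0.4391
After 'pass': P(supplier A) = 0.25·0.4391 / (0.25·0.4391 + 0.3·0.5609) ≈ 0.3948
After 'pass': P(supplier A) = 0.25·0.3948 / (0.25·0.3948 + 0.3·0.6052) ≈ 0.3521

0.352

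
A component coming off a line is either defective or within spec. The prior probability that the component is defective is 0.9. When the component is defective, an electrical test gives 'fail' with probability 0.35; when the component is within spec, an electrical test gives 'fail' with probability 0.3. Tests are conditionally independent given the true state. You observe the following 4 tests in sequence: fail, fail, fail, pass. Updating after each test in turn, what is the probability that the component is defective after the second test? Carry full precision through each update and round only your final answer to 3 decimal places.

Apply Bayes' rule sequentially, carrying P(defective) forward.
After 'fail': P(defective) = 0.35·0.9000 / (0.35·0.9000 + 0.3·0.1000) ≈ 0.9130
After 'fail': P(defective) = 0.35·0.9130 / (0.35·0.9130 + 0.3·0.0870) ≈ 0.9245

0.925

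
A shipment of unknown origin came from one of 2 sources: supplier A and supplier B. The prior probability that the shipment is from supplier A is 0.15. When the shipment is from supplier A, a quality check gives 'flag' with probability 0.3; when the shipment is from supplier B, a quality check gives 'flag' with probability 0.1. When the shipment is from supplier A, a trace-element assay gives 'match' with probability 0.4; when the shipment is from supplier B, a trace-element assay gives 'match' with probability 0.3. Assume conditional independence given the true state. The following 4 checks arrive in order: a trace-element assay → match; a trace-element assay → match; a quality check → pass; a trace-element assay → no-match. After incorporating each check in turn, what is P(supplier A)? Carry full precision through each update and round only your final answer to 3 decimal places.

Apply Bayes' rule sequentially, carrying P(supplier A) forward.
After a trace-element assay='match': P(supplier A) = 0.4·0.1500 / (0.4·0.1500 + 0.3·0.8500) ≈ 0.1905
After a trace-element assay='match': P(supplier A) = 0.4·0.1905 / (0.4·0.1905 + 0.3·0.8095) ≈ 0.2388
After a quality check='pass': P(supplier A) = 0.7·0.2388 / (0.7·0.2388 + 0.9·0.7612) ≈ 0.1961
After a trace-element assay='no-match': P(supplier A) = 0.6·0.1961 / (0.6·0.1961 + 0.7·0.8039) ≈ 0.1730

0.173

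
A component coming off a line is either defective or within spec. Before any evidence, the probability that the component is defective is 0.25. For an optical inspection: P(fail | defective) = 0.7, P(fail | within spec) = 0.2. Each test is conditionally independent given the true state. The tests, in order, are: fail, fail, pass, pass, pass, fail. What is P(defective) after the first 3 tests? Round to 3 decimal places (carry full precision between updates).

After 'fail': P(defective) = 0.7·0.2500 / (0.7·0.2500 + 0.2·0.7500) ≈ 0.5385
After 'fail': P(defective) = 0.7·0.5385 / (0.7·0.5385 + 0.2·0.4615) ≈ 0.8033
After 'pass': P(defective) = 0.3·0.8033 / (0.3·0.8033 + 0.8·0.1967) ≈ 0.6049

0.605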